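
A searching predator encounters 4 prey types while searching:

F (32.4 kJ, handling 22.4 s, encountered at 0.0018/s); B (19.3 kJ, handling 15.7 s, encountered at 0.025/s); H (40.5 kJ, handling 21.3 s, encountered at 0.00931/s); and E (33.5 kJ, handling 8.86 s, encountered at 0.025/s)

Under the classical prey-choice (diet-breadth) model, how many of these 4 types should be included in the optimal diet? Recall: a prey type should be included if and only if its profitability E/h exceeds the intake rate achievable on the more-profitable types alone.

4

Rank by E/h (kJ/s): E 3.78, H 1.9, F 1.45, B 1.23. Include each in turn until the next type's E/h falls below the running intake rate.
Rate on top 1: 0.6856. H: 1.9 > 0.6856 → include.
Rate on top 2: 0.8554. F: 1.45 > 0.8554 → include.
Rate on top 3: 0.8718. B: 1.23 > 0.8718 → include.
Optimal diet: E, H, F, B — 4 of 4 types.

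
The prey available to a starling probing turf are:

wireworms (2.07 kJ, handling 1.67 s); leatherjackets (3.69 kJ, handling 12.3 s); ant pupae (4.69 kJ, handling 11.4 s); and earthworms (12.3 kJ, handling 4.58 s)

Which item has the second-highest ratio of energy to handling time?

wireworms

Profitability E/h (kJ/s): wireworms = 2.07/1.67 = 1.24, leatherjackets = 3.69/12.3 = 0.3, ant pupae = 4.69/11.4 = 0.411, earthworms = 12.3/4.58 = 2.69.
Ranked: earthworms > wireworms > ant pupae > leatherjackets.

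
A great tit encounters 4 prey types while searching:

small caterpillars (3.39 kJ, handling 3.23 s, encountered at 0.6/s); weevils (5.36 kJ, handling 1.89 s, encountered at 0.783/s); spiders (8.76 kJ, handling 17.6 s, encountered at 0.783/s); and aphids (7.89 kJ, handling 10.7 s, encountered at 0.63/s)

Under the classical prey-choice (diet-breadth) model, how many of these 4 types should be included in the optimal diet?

E/h in descending order: weevils 2.84, small caterpillars 1.05, aphids 0.737, spiders 0.498 kJ/s. The optimal diet is the largest prefix of this list for which every included type satisfies E_i/h_i > R on the types above it.
Rate on top 1: 1.692. small caterpillars: 1.05 < 1.692 → exclude; stop.
Optimal diet: weevils — 1 of 4 types.

1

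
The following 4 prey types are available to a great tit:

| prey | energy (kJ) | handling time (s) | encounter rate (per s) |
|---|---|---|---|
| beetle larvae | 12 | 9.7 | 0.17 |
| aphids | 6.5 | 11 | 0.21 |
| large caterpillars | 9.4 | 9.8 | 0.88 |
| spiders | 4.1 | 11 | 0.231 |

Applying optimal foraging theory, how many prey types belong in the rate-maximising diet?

E/h in descending order: beetle larvae 1.24, large caterpillars 0.959, aphids 0.591, spiders 0.373 kJ/s. The optimal diet is the largest prefix of this list for which every included type satisfies E_i/h_i > R on the types above it.
Rate on top 1: 0.7701. large caterpillars: 0.959 > 0.7701 → include.
Rate on top 2: 0.9148. aphids: 0.591 < 0.9148 → exclude; stop.
Optimal diet: beetle larvae, large caterpillars — 2 of 4 types.

2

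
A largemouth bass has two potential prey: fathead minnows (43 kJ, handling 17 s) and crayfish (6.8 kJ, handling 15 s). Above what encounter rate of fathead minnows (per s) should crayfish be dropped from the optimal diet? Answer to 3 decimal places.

Drop crayfish once their profitability E₂/h₂ falls below the rate achievable on fathead minnows alone: E₂/h₂ = λE₁/(1 + λh₁).
Solve for λ: λE₁h₂ = E₂(1 + λh₁) → λ(E₁h₂ − E₂h₁) = E₂ → λ = E₂/(E₁h₂ − E₂h₁).
λ = 6.8/(43×15 − 6.8×17) = 6.8/529.4 = 0.01284 per s.

0.013 per s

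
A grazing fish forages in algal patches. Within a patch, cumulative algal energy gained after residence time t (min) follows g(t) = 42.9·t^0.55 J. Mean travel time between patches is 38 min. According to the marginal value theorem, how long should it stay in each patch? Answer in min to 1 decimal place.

Optimal t* satisfies g'(t*) = g(t*)/(T + t*).
g'(t) = 0.55·42.9·t^-0.45. Setting 0.55·42.9·t^-0.45 = 42.9·t^0.55/(38+t) gives 0.55(38+t) = t, so 0.45·t = 0.55×38.
t* = 0.55×38/0.45 = 46.44 min.

46.4 min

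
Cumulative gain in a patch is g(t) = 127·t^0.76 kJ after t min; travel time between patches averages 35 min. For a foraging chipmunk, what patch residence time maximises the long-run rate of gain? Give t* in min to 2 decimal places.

110.83 min

By the marginal value theorem, leave when the instantaneous gain rate g'(t) equals the habitat-wide average g(t)/(T + t).
g'(t) = 0.76·127·t^-0.24. Setting 0.76·127·t^-0.24 = 127·t^0.76/(35+t) gives 0.76(35+t) = t, so 0.24·t = 0.76×35.
t* = 0.76×35/0.24 = 110.8 min.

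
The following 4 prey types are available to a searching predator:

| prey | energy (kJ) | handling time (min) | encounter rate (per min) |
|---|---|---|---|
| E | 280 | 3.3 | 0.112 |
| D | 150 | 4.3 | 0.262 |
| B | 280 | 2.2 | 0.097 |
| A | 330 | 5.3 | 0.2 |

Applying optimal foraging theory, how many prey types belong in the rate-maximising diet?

Profitabilities (E/h, kJ/min): B 127, E 84.8, A 62.3, D 34.9. Add prey in this order while the next type's profitability exceeds the intake rate on those already taken.
Rate on top 1: 22.38. E: 84.8 > 22.38 → include.
Rate on top 2: 36.97. A: 62.3 > 36.97 → include.
Rate on top 3: 47.11. D: 34.9 < 47.11 → exclude; stop.
Optimal diet: B, E, A — 3 of 4 types.

3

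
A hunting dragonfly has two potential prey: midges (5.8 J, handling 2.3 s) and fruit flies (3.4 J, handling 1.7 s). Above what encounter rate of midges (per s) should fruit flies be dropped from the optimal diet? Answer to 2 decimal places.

The zero-one rule: include fruit flies iff E₂/h₂ > λE₁/(1+λh₁). Equality gives the switch point.
λE₁h₂ = E₂ + λE₂h₁ ⇒ λ = E₂/(E₁h₂ − E₂h₁) = 3.4/(9.86 − 7.82) = 1.667 per s.

1.67 per s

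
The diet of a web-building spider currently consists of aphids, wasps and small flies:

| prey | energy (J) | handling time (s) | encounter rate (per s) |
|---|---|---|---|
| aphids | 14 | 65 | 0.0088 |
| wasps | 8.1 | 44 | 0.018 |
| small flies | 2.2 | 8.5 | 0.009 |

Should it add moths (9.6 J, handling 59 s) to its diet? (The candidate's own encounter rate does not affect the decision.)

Yes

Current rate: (0.0088×14 + 0.018×8.1 + 0.009×2.2)/(1 + 0.0088×65 + 0.018×44 + 0.009×8.5) = 0.1183 J/s.
Profitability of moths: 9.6/59 = 0.1627 J/s.
0.1627 > 0.1183, so adding moths raises the average — include it.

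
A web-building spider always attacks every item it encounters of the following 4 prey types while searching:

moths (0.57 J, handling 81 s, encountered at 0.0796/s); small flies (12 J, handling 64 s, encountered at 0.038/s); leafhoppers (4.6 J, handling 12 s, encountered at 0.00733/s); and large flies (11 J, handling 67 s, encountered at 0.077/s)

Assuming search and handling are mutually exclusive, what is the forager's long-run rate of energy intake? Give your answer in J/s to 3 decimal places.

R = (0.0796×0.57 + 0.038×12 + 0.00733×4.6 + 0.077×11) / (1 + 0.0796×81 + 0.038×64 + 0.00733×12 + 0.077×67) = 1.382/15.13 = 0.09137 J/s.

0.091 J/s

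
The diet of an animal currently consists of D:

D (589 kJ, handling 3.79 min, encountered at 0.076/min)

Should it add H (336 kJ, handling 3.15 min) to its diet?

Yes

Intake rate on the current diet: R = (0.076×589) / (1 + 0.076×3.79) = 44.76/1.288 = 34.75 kJ/min.
H: E/h = 336/3.15 = 106.7 kJ/min.
Since 106.7 > R, including H increases the long-run rate.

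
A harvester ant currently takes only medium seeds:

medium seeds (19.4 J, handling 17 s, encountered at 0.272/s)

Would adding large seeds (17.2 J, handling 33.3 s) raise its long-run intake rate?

No

Current rate: (0.272×19.4)/(1 + 0.272×17) = 0.9383 J/s.
large seeds: E/h = 17.2/33.3 = 0.5165 J/s.
Since 0.5165 < R, time spent handling large seeds is better spent searching.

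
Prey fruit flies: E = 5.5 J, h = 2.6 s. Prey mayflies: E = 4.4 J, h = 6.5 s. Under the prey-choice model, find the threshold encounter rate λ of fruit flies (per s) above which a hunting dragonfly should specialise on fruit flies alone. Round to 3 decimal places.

0.181 per s

Drop mayflies once their profitability E₂/h₂ falls below the rate achievable on fruit flies alone: E₂/h₂ = λE₁/(1 + λh₁).
Solve for λ: λE₁h₂ = E₂(1 + λh₁) → λ(E₁h₂ − E₂h₁) = E₂ → λ = E₂/(E₁h₂ − E₂h₁).
λ = 4.4/(5.5×6.5 − 4.4×2.6) = 4.4/24.31 = 0.181 per s.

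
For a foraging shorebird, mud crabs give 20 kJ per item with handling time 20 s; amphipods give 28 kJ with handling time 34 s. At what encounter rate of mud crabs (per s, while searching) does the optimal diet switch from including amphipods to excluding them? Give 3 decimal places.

Drop amphipods once their profitability E₂/h₂ falls below the rate achievable on mud crabs alone: E₂/h₂ = λE₁/(1 + λh₁).
Solve for λ: λE₁h₂ = E₂(1 + λh₁) → λ(E₁h₂ − E₂h₁) = E₂ → λ = E₂/(E₁h₂ − E₂h₁).
λ = 28/(20×34 − 28×20) = 28/120 = 0.2333 per s.

0.233 per s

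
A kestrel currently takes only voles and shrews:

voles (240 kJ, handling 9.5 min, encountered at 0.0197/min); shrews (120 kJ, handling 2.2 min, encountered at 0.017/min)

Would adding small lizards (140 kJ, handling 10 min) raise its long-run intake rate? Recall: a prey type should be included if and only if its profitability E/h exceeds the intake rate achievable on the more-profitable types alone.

Yes

On voles and shrews alone, R = ΣλE/(1+Σλh) = 6.768/1.225 = 5.527 kJ/min.
Profitability of small lizards: 140/10 = 14 kJ/min.
14 > 5.527, so adding small lizards raises the average — include it.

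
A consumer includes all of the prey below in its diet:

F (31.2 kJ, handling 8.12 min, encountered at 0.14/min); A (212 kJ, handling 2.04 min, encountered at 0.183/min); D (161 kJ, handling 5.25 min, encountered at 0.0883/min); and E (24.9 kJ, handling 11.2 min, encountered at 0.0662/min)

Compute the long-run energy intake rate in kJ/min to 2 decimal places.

R = (0.14×31.2 + 0.183×212 + 0.0883×161 + 0.0662×24.9) / (1 + 0.14×8.12 + 0.183×2.04 + 0.0883×5.25 + 0.0662×11.2) = 59.03/3.715 = 15.89 kJ/min.

15.89 kJ/min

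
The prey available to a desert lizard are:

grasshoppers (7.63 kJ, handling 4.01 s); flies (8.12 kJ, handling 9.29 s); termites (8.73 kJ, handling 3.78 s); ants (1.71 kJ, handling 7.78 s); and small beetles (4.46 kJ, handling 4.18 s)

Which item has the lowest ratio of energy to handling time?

ants

Profitability E/h (kJ/s): grasshoppers = 7.63/4.01 = 1.9, flies = 8.12/9.29 = 0.874, termites = 8.73/3.78 = 2.31, ants = 1.71/7.78 = 0.22, small beetles = 4.46/4.18 = 1.07.
Ranked: termites > grasshoppers > small beetles > flies > ants.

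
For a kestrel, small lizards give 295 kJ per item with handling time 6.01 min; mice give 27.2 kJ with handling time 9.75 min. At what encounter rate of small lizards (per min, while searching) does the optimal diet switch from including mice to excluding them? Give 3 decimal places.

Drop mice once their profitability E₂/h₂ falls below the rate achievable on small lizards alone: E₂/h₂ = λE₁/(1 + λh₁).
Solve for λ: λE₁h₂ = E₂(1 + λh₁) → λ(E₁h₂ − E₂h₁) = E₂ → λ = E₂/(E₁h₂ − E₂h₁).
λ = 27.2/(295×9.75 − 27.2×6.01) = 27.2/2713 = 0.01003 per min.

0.010 per min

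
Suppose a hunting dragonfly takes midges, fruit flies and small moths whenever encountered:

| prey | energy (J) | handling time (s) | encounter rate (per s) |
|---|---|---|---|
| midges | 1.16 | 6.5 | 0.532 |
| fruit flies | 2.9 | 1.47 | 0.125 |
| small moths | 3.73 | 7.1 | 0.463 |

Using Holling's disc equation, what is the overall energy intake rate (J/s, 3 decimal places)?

0.341 J/s

R = (0.532×1.16 + 0.125×2.9 + 0.463×3.73) / (1 + 0.532×6.5 + 0.125×1.47 + 0.463×7.1) = 2.707/7.929 = 0.3414 J/s.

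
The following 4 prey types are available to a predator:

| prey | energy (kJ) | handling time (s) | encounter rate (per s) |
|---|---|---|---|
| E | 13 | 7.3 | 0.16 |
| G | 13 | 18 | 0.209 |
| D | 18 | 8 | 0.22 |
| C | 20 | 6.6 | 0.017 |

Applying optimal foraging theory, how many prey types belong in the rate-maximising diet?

Profitabilities (E/h, kJ/s): C 3.03, D 2.25, E 1.78, G 0.722. Add prey in this order while the next type's profitability exceeds the intake rate on those already taken.
Rate on top 1: 0.3057. D: 2.25 > 0.3057 → include.
Rate on top 2: 1.497. E: 1.78 > 1.497 → include.
Rate on top 3: 1.579. G: 0.722 < 1.579 → exclude; stop.
Optimal diet: C, D, E — 3 of 4 types.

3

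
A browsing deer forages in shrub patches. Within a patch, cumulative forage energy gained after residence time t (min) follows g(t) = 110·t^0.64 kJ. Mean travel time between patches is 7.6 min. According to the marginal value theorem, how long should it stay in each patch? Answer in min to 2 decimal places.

By the marginal value theorem, leave when the instantaneous gain rate g'(t) equals the habitat-wide average g(t)/(T + t).
g'(t) = 0.64·110·t^-0.36. Setting 0.64·110·t^-0.36 = 110·t^0.64/(7.6+t) gives 0.64(7.6+t) = t, so 0.36·t = 0.64×7.6.
t* = 0.64×7.6/0.36 = 13.51 min.

13.51 min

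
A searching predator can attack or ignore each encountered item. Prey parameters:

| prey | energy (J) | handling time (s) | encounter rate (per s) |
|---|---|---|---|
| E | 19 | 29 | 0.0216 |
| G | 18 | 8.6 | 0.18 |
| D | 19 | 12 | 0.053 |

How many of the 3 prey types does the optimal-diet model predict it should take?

2

E/h in descending order: G 2.09, D 1.58, E 0.655 J/s. The optimal diet is the largest prefix of this list for which every included type satisfies E_i/h_i > R on the types above it.
Rate on top 1: 1.272. D: 1.58 > 1.272 → include.
Rate on top 2: 1.334. E: 0.655 < 1.334 → exclude; stop.
Optimal diet: G, D — 2 of 3 types.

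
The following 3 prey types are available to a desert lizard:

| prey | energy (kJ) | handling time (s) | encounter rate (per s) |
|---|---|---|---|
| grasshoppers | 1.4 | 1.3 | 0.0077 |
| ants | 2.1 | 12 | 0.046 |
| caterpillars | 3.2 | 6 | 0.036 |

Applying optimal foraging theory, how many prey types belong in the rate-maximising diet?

Rank by E/h (kJ/s): grasshoppers 1.08, caterpillars 0.533, ants 0.175. Include each in turn until the next type's E/h falls below the running intake rate.
Rate on top 1: 0.01067. caterpillars: 0.533 > 0.01067 → include.
Rate on top 2: 0.1028. ants: 0.175 > 0.1028 → include.
Optimal diet: grasshoppers, caterpillars, ants — 3 of 3 types.

3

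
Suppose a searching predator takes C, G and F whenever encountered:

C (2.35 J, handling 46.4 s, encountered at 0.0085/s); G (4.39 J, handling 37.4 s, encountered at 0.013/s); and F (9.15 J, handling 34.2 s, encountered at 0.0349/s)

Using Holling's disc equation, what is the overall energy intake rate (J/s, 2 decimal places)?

R = Σλ_iE_i / (1 + Σλ_ih_i)
Numerator: 0.0085×2.35 + 0.013×4.39 + 0.0349×9.15 = 0.3964
Denominator: 1 + 0.0085×46.4 + 0.013×37.4 + 0.0349×34.2 = 3.074
R = 0.3964/3.074 = 0.1289 J/s

0.13 J/s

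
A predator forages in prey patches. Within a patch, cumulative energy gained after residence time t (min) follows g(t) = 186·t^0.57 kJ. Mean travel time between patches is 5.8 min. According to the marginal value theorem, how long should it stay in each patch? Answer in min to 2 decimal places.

By the marginal value theorem, leave when the instantaneous gain rate g'(t) equals the habitat-wide average g(t)/(T + t).
g'(t) = 0.57·186·t^-0.43. Setting 0.57·186·t^-0.43 = 186·t^0.57/(5.8+t) gives 0.57(5.8+t) = t, so 0.43·t = 0.57×5.8.
t* = 0.57×5.8/0.43 = 7.688 min.

7.69 min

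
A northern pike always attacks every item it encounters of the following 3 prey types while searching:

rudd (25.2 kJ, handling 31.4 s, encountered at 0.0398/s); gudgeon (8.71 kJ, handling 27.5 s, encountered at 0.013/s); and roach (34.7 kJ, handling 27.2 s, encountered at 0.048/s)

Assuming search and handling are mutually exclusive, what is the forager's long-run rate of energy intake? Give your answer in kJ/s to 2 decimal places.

0.71 kJ/s

R = (0.0398×25.2 + 0.013×8.71 + 0.048×34.7) / (1 + 0.0398×31.4 + 0.013×27.5 + 0.048×27.2) = 2.782/3.913 = 0.7109 kJ/s.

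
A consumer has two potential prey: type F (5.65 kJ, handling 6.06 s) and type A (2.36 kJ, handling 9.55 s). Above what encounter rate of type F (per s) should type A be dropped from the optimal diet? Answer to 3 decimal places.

0.060 per s

The zero-one rule: include type A iff E₂/h₂ > λE₁/(1+λh₁). Equality gives the switch point.
λE₁h₂ = E₂ + λE₂h₁ ⇒ λ = E₂/(E₁h₂ − E₂h₁) = 2.36/(53.96 − 14.3) = 0.05951 per s.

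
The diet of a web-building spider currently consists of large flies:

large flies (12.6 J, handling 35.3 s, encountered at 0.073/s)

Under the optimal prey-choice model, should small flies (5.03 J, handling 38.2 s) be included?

No

On large flies alone, R = ΣλE/(1+Σλh) = 0.9198/3.577 = 0.2572 J/s.
Profitability of small flies: 5.03/38.2 = 0.1317 J/s.
Since 0.1317 < R, time spent handling small flies is better spent searching.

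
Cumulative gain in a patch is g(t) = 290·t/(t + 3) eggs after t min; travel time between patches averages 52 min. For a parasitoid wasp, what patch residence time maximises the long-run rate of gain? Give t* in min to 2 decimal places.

12.49 min

Maximise g(t)/(T+t): set derivative to zero → g'(t)(T+t) = g(t).
g'(t) = 290·3/(t + 3)². Setting 290·3/(t+3)² = 290t/[(t+3)(52+t)] gives 3(52+t) = t(t+3), so t² = 3×52 = 156.
t* = √156 = 12.49 min.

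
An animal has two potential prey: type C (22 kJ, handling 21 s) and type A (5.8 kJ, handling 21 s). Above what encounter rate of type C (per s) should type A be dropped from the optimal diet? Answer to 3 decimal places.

0.017 per s

Drop type A once their profitability E₂/h₂ falls below the rate achievable on type C alone: E₂/h₂ = λE₁/(1 + λh₁).
Solve for λ: λE₁h₂ = E₂(1 + λh₁) → λ(E₁h₂ − E₂h₁) = E₂ → λ = E₂/(E₁h₂ − E₂h₁).
λ = 5.8/(22×21 − 5.8×21) = 5.8/340.2 = 0.01705 per s.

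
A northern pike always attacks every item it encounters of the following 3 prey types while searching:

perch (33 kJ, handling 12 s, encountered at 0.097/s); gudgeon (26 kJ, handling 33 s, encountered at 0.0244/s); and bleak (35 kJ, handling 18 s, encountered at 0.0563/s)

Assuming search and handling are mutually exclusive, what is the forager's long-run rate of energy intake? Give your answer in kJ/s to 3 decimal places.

Energy encountered per unit search time: 0.097×33 + 0.0244×26 + 0.0563×35 = 5.806 kJ/s.
Handling time per unit search time: 0.097×12 + 0.0244×33 + 0.0563×18 = 2.983.
Rate = 5.806/(1 + 2.983) = 1.458 kJ/s.

1.458 kJ/s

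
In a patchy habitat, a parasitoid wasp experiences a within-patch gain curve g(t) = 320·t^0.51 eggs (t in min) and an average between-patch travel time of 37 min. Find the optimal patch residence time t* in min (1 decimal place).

By the marginal value theorem, leave when the instantaneous gain rate g'(t) equals the habitat-wide average g(t)/(T + t).
g'(t) = 0.51·320·t^-0.49. Setting 0.51·320·t^-0.49 = 320·t^0.51/(37+t) gives 0.51(37+t) = t, so 0.49·t = 0.51×37.
t* = 0.51×37/0.49 = 38.51 min.

38.5 min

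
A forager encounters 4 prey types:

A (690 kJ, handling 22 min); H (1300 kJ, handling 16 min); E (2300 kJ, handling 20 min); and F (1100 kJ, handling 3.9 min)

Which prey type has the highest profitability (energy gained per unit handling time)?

F

Profitability E/h (kJ/min): A = 690/22 = 31.4, H = 1300/16 = 81.2, E = 2300/20 = 115, F = 1100/3.9 = 282.
Ranked: F > E > H > A.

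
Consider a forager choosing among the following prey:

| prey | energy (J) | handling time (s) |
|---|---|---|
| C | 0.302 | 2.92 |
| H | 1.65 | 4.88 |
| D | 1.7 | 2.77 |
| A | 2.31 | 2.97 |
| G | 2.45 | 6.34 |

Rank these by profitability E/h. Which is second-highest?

D

Profitability E/h (J/s): C = 0.302/2.92 = 0.103, H = 1.65/4.88 = 0.338, D = 1.7/2.77 = 0.614, A = 2.31/2.97 = 0.778, G = 2.45/6.34 = 0.386.
Ranked: A > D > G > H > C.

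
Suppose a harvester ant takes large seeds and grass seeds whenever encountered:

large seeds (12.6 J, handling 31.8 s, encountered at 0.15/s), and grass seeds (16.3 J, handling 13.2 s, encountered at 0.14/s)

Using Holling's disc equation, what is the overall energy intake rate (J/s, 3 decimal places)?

0.548 J/s

Energy encountered per unit search time: 0.15×12.6 + 0.14×16.3 = 4.172 J/s.
Handling time per unit search time: 0.15×31.8 + 0.14×13.2 = 6.618.
Rate = 4.172/(1 + 6.618) = 0.5477 J/s.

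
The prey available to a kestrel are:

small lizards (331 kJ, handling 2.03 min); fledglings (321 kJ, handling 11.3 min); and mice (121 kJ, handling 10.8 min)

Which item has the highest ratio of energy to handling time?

small lizards

In descending order of E/h:
small lizards: 331/2.03 = 163 kJ/min
fledglings: 321/11.3 = 28.4 kJ/min
mice: 121/10.8 = 11.2 kJ/min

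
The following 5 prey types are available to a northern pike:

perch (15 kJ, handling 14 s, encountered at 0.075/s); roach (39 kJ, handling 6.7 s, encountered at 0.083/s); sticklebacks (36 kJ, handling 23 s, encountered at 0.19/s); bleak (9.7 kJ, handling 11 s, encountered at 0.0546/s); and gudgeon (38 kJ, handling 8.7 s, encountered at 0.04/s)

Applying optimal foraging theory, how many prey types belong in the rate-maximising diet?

2

Profitabilities (E/h, kJ/s): roach 5.82, gudgeon 4.37, sticklebacks 1.57, perch 1.07, bleak 0.882. Add prey in this order while the next type's profitability exceeds the intake rate on those already taken.
Rate on top 1: 2.08. gudgeon: 4.37 > 2.08 → include.
Rate on top 2: 2.498. sticklebacks: 1.57 < 2.498 → exclude; stop.
Optimal diet: roach, gudgeon — 2 of 5 types.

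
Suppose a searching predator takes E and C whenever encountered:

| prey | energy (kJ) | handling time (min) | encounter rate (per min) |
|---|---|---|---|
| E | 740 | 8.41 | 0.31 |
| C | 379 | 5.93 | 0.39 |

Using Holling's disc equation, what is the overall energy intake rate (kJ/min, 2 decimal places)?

R = (0.31×740 + 0.39×379) / (1 + 0.31×8.41 + 0.39×5.93) = 377.2/5.92 = 63.72 kJ/min.

63.72 kJ/min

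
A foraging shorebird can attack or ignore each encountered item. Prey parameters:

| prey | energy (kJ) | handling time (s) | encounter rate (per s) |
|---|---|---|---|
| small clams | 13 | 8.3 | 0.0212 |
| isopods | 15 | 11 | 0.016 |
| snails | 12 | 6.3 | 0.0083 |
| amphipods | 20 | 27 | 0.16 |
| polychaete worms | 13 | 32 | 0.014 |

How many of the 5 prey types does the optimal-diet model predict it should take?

Profitabilities (E/h, kJ/s): snails 1.9, small clams 1.57, isopods 1.36, amphipods 0.741, polychaete worms 0.406. Add prey in this order while the next type's profitability exceeds the intake rate on those already taken.
Rate on top 1: 0.09465. small clams: 1.57 > 0.09465 → include.
Rate on top 2: 0.3055. isopods: 1.36 > 0.3055 → include.
Rate on top 3: 0.4381. amphipods: 0.741 > 0.4381 → include.
Rate on top 4: 0.6665. polychaete worms: 0.406 < 0.6665 → exclude; stop.
Optimal diet: snails, small clams, isopods, amphipods — 4 of 5 types.

4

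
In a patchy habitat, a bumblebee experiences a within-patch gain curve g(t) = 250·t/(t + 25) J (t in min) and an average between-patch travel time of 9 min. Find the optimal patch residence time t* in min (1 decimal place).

By the marginal value theorem, leave when the instantaneous gain rate g'(t) equals the habitat-wide average g(t)/(T + t).
g'(t) = 250·25/(t + 25)². Setting 250·25/(t+25)² = 250t/[(t+25)(9+t)] gives 25(9+t) = t(t+25), so t² = 25×9 = 225.
t* = √225 = 15 min.

15.0 min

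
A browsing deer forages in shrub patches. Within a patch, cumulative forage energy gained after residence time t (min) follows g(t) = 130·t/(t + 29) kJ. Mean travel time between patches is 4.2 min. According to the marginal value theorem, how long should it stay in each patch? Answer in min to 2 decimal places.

By the marginal value theorem, leave when the instantaneous gain rate g'(t) equals the habitat-wide average g(t)/(T + t).
g'(t) = 130·29/(t + 29)². Setting 130·29/(t+29)² = 130t/[(t+29)(4.2+t)] gives 29(4.2+t) = t(t+29), so t² = 29×4.2 = 121.8.
t* = √121.8 = 11.04 min.

11.04 min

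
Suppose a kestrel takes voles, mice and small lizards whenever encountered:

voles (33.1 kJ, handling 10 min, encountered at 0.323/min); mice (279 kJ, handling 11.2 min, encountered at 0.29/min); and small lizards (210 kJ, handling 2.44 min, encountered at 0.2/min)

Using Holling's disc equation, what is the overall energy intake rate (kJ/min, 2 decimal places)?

16.77 kJ/min

R = Σλ_iE_i / (1 + Σλ_ih_i)
Numerator: 0.323×33.1 + 0.29×279 + 0.2×210 = 133.6
Denominator: 1 + 0.323×10 + 0.29×11.2 + 0.2×2.44 = 7.966
R = 133.6/7.966 = 16.77 kJ/min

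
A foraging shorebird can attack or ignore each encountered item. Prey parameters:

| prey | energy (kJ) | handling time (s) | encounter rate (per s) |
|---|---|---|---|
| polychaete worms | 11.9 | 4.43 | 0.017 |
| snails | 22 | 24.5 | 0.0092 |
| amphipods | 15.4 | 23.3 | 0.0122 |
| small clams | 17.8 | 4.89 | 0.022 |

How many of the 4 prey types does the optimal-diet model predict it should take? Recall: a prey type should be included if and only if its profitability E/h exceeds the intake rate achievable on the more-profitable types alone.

Rank by E/h (kJ/s): small clams 3.64, polychaete worms 2.69, snails 0.898, amphipods 0.661. Include each in turn until the next type's E/h falls below the running intake rate.
Rate on top 1: 0.3536. polychaete worms: 2.69 > 0.3536 → include.
Rate on top 2: 0.5021. snails: 0.898 > 0.5021 → include.
Rate on top 3: 0.5654. amphipods: 0.661 > 0.5654 → include.
Optimal diet: small clams, polychaete worms, snails, amphipods — 4 of 4 types.

4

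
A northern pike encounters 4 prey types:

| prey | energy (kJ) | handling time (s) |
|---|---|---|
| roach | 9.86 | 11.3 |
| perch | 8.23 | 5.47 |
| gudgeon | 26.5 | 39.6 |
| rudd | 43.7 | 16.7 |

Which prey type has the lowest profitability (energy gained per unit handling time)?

gudgeon

In descending order of E/h:
rudd: 43.7/16.7 = 2.62 kJ/s
perch: 8.23/5.47 = 1.5 kJ/s
roach: 9.86/11.3 = 0.873 kJ/s
gudgeon: 26.5/39.6 = 0.669 kJ/s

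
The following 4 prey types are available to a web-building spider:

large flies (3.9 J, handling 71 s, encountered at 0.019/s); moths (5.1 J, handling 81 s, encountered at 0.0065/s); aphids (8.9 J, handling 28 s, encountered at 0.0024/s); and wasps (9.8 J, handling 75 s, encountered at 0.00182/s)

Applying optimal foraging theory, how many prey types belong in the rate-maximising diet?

4

Profitabilities (E/h, J/s): aphids 0.318, wasps 0.131, moths 0.063, large flies 0.0549. Add prey in this order while the next type's profitability exceeds the intake rate on those already taken.
Rate on top 1: 0.02001. wasps: 0.131 > 0.02001 → include.
Rate on top 2: 0.03256. moths: 0.063 > 0.03256 → include.
Rate on top 3: 0.04181. large flies: 0.0549 > 0.04181 → include.
Optimal diet: aphids, wasps, moths, large flies — 4 of 4 types.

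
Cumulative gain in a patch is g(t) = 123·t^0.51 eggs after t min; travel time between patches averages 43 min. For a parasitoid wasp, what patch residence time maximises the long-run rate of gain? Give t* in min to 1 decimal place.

Optimal t* satisfies g'(t*) = g(t*)/(T + t*).
g'(t) = 0.51·123·t^-0.49. Setting 0.51·123·t^-0.49 = 123·t^0.51/(43+t) gives 0.51(43+t) = t, so 0.49·t = 0.51×43.
t* = 0.51×43/0.49 = 44.76 min.

44.8 min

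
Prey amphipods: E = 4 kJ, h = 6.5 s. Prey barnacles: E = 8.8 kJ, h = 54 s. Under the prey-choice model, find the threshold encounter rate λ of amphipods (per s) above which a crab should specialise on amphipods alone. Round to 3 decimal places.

At the threshold, the rate on amphipods alone equals the profitability of barnacles: λ·4/(1 + λ·6.5) = 8.8/54 = 0.163.
Rearranging, λ(4 − 0.163×6.5) = 0.163, so λ = 0.163/2.941 = 0.05542 per s.

0.055 per s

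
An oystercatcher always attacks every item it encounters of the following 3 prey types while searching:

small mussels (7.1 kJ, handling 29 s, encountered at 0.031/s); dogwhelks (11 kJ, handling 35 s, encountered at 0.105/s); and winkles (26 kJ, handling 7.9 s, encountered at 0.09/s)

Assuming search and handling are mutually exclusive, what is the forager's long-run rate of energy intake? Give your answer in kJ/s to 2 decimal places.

R = (0.031×7.1 + 0.105×11 + 0.09×26) / (1 + 0.031×29 + 0.105×35 + 0.09×7.9) = 3.715/6.285 = 0.5911 kJ/s.

0.59 kJ/s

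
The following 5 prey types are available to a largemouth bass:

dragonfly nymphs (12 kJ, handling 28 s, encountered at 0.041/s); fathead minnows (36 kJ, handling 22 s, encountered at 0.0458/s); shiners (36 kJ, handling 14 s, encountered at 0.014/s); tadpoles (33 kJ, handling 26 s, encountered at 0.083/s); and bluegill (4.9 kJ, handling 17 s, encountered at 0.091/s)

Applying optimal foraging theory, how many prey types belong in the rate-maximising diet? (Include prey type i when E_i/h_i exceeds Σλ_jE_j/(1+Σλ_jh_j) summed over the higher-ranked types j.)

3

Profitabilities (E/h, kJ/s): shiners 2.57, fathead minnows 1.64, tadpoles 1.27, dragonfly nymphs 0.429, bluegill 0.288. Add prey in this order while the next type's profitability exceeds the intake rate on those already taken.
Rate on top 1: 0.4214. fathead minnows: 1.64 > 0.4214 → include.
Rate on top 2: 0.9769. tadpoles: 1.27 > 0.9769 → include.
Rate on top 3: 1.122. dragonfly nymphs: 0.429 < 1.122 → exclude; stop.
Optimal diet: shiners, fathead minnows, tadpoles — 3 of 5 types.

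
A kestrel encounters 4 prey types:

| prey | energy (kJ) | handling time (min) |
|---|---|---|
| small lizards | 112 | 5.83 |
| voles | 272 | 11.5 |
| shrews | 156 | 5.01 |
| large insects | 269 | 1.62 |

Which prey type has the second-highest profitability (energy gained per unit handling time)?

In descending order of E/h:
large insects: 269/1.62 = 166 kJ/min
shrews: 156/5.01 = 31.1 kJ/min
voles: 272/11.5 = 23.7 kJ/min
small lizards: 112/5.83 = 19.2 kJ/min

shrews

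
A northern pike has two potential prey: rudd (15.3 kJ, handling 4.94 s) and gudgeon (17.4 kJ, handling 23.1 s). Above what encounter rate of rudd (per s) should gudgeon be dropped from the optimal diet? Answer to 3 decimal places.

At the threshold, the rate on rudd alone equals the profitability of gudgeon: λ·15.3/(1 + λ·4.94) = 17.4/23.1 = 0.7532.
Rearranging, λ(15.3 − 0.7532×4.94) = 0.7532, so λ = 0.7532/11.58 = 0.06505 per s.

0.065 per s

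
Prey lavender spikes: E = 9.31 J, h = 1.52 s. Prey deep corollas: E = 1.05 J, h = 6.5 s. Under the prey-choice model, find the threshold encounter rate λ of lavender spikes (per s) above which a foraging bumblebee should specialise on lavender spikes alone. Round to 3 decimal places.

The zero-one rule: include deep corollas iff E₂/h₂ > λE₁/(1+λh₁). Equality gives the switch point.
λE₁h₂ = E₂ + λE₂h₁ ⇒ λ = E₂/(E₁h₂ − E₂h₁) = 1.05/(60.52 − 1.596) = 0.01782 per s.

0.018 per s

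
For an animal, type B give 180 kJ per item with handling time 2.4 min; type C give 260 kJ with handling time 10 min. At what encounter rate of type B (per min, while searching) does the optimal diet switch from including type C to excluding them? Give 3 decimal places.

0.221 per min

Drop type C once their profitability E₂/h₂ falls below the rate achievable on type B alone: E₂/h₂ = λE₁/(1 + λh₁).
Solve for λ: λE₁h₂ = E₂(1 + λh₁) → λ(E₁h₂ − E₂h₁) = E₂ → λ = E₂/(E₁h₂ − E₂h₁).
λ = 260/(180×10 − 260×2.4) = 260/1176 = 0.2211 per min.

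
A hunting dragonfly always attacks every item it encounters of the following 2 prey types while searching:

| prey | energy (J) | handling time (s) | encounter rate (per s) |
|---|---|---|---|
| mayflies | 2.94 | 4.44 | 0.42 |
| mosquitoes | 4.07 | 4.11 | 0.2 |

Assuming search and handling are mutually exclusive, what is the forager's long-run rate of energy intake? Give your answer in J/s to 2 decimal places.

0.56 J/s

R = (0.42×2.94 + 0.2×4.07) / (1 + 0.42×4.44 + 0.2×4.11) = 2.049/3.687 = 0.5557 J/s.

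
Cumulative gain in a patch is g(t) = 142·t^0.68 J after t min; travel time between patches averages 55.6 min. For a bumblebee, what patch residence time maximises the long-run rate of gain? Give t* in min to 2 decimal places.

118.15 min

By the marginal value theorem, leave when the instantaneous gain rate g'(t) equals the habitat-wide average g(t)/(T + t).
g'(t) = 0.68·142·t^-0.32. Setting 0.68·142·t^-0.32 = 142·t^0.68/(55.6+t) gives 0.68(55.6+t) = t, so 0.32·t = 0.68×55.6.
t* = 0.68×55.6/0.32 = 118.2 min.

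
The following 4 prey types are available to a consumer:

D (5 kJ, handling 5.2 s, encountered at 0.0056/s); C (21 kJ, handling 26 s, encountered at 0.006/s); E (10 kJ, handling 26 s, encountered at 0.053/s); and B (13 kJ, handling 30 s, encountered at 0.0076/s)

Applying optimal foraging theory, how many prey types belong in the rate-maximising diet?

4

E/h in descending order: D 0.962, C 0.808, B 0.433, E 0.385 kJ/s. The optimal diet is the largest prefix of this list for which every included type satisfies E_i/h_i > R on the types above it.
Rate on top 1: 0.02721. C: 0.808 > 0.02721 → include.
Rate on top 2: 0.1299. B: 0.433 > 0.1299 → include.
Rate on top 3: 0.1789. E: 0.385 > 0.1789 → include.
Optimal diet: D, C, B, E — 4 of 4 types.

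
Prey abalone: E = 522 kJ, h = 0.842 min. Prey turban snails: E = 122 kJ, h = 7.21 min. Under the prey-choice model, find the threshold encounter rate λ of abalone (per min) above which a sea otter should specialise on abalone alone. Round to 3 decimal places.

0.033 per min

At the threshold, the rate on abalone alone equals the profitability of turban snails: λ·522/(1 + λ·0.842) = 122/7.21 = 16.92.
Rearranging, λ(522 − 16.92×0.842) = 16.92, so λ = 16.92/507.8 = 0.03333 per min.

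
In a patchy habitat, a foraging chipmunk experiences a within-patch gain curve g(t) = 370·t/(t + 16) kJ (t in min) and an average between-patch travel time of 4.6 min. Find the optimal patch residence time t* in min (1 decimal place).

By the marginal value theorem, leave when the instantaneous gain rate g'(t) equals the habitat-wide average g(t)/(T + t).
g'(t) = 370·16/(t + 16)². Setting 370·16/(t+16)² = 370t/[(t+16)(4.6+t)] gives 16(4.6+t) = t(t+16), so t² = 16×4.6 = 73.6.
t* = √73.6 = 8.579 min.

8.6 min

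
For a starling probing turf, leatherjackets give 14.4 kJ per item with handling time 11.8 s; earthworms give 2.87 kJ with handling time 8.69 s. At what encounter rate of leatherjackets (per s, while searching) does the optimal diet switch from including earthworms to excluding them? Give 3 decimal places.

Drop earthworms once their profitability E₂/h₂ falls below the rate achievable on leatherjackets alone: E₂/h₂ = λE₁/(1 + λh₁).
Solve for λ: λE₁h₂ = E₂(1 + λh₁) → λ(E₁h₂ − E₂h₁) = E₂ → λ = E₂/(E₁h₂ − E₂h₁).
λ = 2.87/(14.4×8.69 − 2.87×11.8) = 2.87/91.27 = 0.03145 per s.

0.031 per s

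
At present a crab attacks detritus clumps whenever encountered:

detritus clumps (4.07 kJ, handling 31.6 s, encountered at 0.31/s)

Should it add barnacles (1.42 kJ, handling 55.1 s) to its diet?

No

On detritus clumps alone, R = ΣλE/(1+Σλh) = 1.262/10.8 = 0.1169 kJ/s.
barnacles: E/h = 1.42/55.1 = 0.02577 kJ/s.
0.02577 < 0.1169, so adding barnacles would lower the average — exclude it.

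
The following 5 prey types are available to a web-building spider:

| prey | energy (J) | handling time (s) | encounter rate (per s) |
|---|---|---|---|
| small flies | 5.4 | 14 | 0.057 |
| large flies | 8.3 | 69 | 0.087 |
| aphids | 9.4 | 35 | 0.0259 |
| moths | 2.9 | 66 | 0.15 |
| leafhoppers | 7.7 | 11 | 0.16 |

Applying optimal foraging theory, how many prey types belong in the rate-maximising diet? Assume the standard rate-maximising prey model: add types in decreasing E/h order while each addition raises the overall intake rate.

1

Rank by E/h (J/s): leafhoppers 0.7, small flies 0.386, aphids 0.269, large flies 0.12, moths 0.0439. Include each in turn until the next type's E/h falls below the running intake rate.
Rate on top 1: 0.4464. small flies: 0.386 < 0.4464 → exclude; stop.
Optimal diet: leafhoppers — 1 of 5 types.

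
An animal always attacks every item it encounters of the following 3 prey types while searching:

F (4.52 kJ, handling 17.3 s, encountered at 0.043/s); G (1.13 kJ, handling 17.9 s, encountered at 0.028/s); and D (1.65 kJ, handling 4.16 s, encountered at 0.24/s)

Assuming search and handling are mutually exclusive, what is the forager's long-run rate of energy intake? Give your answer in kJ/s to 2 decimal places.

0.19 kJ/s

Energy encountered per unit search time: 0.043×4.52 + 0.028×1.13 + 0.24×1.65 = 0.622 kJ/s.
Handling time per unit search time: 0.043×17.3 + 0.028×17.9 + 0.24×4.16 = 2.244.
Rate = 0.622/(1 + 2.244) = 0.1918 kJ/s.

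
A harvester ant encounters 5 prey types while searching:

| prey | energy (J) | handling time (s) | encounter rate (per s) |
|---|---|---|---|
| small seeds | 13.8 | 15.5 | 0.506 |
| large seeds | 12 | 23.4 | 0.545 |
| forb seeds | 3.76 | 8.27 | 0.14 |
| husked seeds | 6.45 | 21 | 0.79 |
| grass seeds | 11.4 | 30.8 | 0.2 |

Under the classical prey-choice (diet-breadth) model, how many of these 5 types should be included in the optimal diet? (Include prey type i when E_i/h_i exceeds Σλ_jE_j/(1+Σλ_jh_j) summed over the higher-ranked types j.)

Rank by E/h (J/s): small seeds 0.89, large seeds 0.513, forb seeds 0.455, grass seeds 0.37, husked seeds 0.307. Include each in turn until the next type's E/h falls below the running intake rate.
Rate on top 1: 0.7896. large seeds: 0.513 < 0.7896 → exclude; stop.
Optimal diet: small seeds — 1 of 5 types.

1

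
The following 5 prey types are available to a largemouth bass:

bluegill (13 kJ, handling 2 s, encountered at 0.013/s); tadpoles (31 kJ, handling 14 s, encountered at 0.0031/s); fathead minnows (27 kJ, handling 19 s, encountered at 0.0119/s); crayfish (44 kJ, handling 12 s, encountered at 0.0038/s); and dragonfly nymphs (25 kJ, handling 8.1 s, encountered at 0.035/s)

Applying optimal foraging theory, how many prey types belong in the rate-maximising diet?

E/h in descending order: bluegill 6.5, crayfish 3.67, dragonfly nymphs 3.09, tadpoles 2.21, fathead minnows 1.42 kJ/s. The optimal diet is the largest prefix of this list for which every included type satisfies E_i/h_i > R on the types above it.
Rate on top 1: 0.1647. crayfish: 3.67 > 0.1647 → include.
Rate on top 2: 0.3137. dragonfly nymphs: 3.09 > 0.3137 → include.
Rate on top 3: 0.8938. tadpoles: 2.21 > 0.8938 → include.
Rate on top 4: 0.9348. fathead minnows: 1.42 > 0.9348 → include.
Optimal diet: bluegill, crayfish, dragonfly nymphs, tadpoles, fathead minnows — 5 of 5 types.

5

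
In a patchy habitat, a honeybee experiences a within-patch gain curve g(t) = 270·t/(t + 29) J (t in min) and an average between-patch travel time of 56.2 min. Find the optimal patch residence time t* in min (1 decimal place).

40.4 min

Maximise g(t)/(T+t): set derivative to zero → g'(t)(T+t) = g(t).
g'(t) = 270·29/(t + 29)². Setting 270·29/(t+29)² = 270t/[(t+29)(56.2+t)] gives 29(56.2+t) = t(t+29), so t² = 29×56.2 = 1630.
t* = √1630 = 40.37 min.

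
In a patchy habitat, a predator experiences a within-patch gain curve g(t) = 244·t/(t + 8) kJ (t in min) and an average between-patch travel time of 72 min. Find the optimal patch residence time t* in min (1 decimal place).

Optimal t* satisfies g'(t*) = g(t*)/(T + t*).
g'(t) = 244·8/(t + 8)². Setting 244·8/(t+8)² = 244t/[(t+8)(72+t)] gives 8(72+t) = t(t+8), so t² = 8×72 = 576.
t* = √576 = 24 min.

24.0 min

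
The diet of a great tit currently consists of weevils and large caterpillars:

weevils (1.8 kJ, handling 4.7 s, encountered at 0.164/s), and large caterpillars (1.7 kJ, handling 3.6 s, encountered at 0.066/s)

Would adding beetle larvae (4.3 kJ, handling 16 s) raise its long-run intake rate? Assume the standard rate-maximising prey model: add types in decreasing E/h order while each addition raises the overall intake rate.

On weevils and large caterpillars alone, R = ΣλE/(1+Σλh) = 0.4074/2.008 = 0.2028 kJ/s.
Profitability of beetle larvae: 4.3/16 = 0.2687 kJ/s.
0.2687 > 0.2028, so adding beetle larvae raises the average — include it.

Yes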